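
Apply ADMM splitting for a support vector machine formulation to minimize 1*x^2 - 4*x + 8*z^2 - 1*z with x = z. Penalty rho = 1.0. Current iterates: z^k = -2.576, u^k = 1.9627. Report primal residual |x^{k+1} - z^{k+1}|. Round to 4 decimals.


ADMM iteration with rho = 1.0, z^k = -2.576, u^k = 1.9627
Step 1: x-update.
Minimize 1*x^2 - 4*x + (1.0/2)*(x + 2.576 + 1.9627)^2
FOC: (2*1 + 1.0)*x = 4 + 1.0*(-2.576 - 1.9627)
x^{k+1} = -0.1796
Step 2: z-update.
Minimize 8*z^2 - 1*z + (1.0/2)*(-0.1796 - z + 1.9627)^2
FOC: (2*8 + 1.0)*z = 1 + 1.0*(-0.1796 + 1.9627)
z^{k+1} = 0.1637
Step 3: u-update.
u^{k+1} = 1.9627 - 0.1796 - 0.1637 = 1.6194
Step 4: Primal residual = |-0.1796 - 0.1637| = 0.3433


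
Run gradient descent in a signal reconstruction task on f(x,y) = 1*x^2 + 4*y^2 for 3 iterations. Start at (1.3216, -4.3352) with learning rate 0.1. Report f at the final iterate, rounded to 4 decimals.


Gradient descent on f(x,y) = 1*x^2 + 4*y^2.
Starting point: (1.3216, -4.3352), alpha = 0.1
Step 1: grad_x = 2*1*1.3216 = 2.6432, grad_y = 2*4*-4.3352 = -34.6816
  x_1 = 1.3216 - 0.1*2.6432 = 1.0573
  y_1 = -4.3352 - 0.1*-34.6816 = -0.867
Step 2: grad_x = 2*1*1.0573 = 2.1146, grad_y = 2*4*-0.867 = -6.9363
  x_2 = 1.0573 - 0.1*2.1146 = 0.8458
  y_2 = -0.867 - 0.1*-6.9363 = -0.1734
Step 3: grad_x = 2*1*0.8458 = 1.6916, grad_y = 2*4*-0.1734 = -1.3873
  x_3 = 0.8458 - 0.1*1.6916 = 0.6767
  y_3 = -0.1734 - 0.1*-1.3873 = -0.0347
f(0.6767, -0.0347) = 1*0.6767^2 + 4*(-0.0347)^2 = 0.4627


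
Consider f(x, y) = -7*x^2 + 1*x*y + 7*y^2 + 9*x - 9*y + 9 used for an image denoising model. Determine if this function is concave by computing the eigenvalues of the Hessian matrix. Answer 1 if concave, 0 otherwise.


The Hessian of f(x,y) = -7*x^2 + 1*x*y + 7*y^2 + 9*x - 9*y + 9 is:
H = [[-14, 1], [1, 14]]
Trace = -14 + 14 = 0
Determinant = -14*14 - (1)^2 = -197
Discriminant = (0)^2 - 4*-197 = 788.0
Eigenvalues: lambda_1 = -14.0357, lambda_2 = 14.0357
The function is not concave.

0


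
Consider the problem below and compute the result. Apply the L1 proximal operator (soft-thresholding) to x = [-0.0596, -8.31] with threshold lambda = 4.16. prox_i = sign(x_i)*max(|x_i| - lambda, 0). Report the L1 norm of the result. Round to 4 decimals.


Soft-thresholding with lambda = 4.16:
prox(-0.0596) = sign(-0.0596)*max(|-0.0596| - 4.16, 0) = 0.0
prox(-8.31) = sign(-8.31)*max(|-8.31| - 4.16, 0) = -4.15
prox(x) = [0.0, -4.15]
||prox(x)||_1 = 0.0 + 4.15 = 4.15


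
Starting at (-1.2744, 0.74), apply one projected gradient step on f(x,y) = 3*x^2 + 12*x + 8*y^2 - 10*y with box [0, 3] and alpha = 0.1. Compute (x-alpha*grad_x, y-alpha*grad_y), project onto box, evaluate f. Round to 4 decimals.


Step 1: Compute gradient at (-1.2744, 0.74).
grad_x = 2*3*-1.2744 + 12 = 4.3536
grad_y = 2*8*0.74 - 10 = 1.84
Step 2: Gradient step.
x_raw = -1.2744 - 0.1*4.3536 = -1.7098
y_raw = 0.74 - 0.1*1.84 = 0.556
Step 3: Project onto [0, 3].
x_proj = clip(-1.7098) = 0.0
y_proj = clip(0.556) = 0.556
Step 4: Evaluate f.
f(0.0, 0.556) = -3.0869


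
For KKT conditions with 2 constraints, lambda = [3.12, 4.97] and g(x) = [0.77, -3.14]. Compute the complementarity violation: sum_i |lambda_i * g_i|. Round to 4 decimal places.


KKT complementary slackness check:
lambda_1 * g_1 = 3.12 * 0.77 = 2.4024
lambda_2 * g_2 = 4.97 * -3.14 = -15.6058
Total violation = 2.4024 + 15.6058 = 18.0082


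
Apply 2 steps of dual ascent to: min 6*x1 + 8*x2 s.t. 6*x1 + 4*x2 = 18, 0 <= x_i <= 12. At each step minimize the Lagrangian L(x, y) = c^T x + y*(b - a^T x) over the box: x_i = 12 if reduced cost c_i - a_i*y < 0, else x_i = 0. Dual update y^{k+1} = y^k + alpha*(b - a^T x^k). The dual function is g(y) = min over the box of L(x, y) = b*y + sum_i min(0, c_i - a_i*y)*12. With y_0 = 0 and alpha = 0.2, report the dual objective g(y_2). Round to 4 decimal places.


Dual ascent for LP: min 6*x1 + 8*x2, 6*x1 + 4*x2 = 18, 0 <= x_i <= 12
Step 1: y^k = 0.0, reduced costs: (6.0, 8.0)
  x^k = (0.0, 0.0), subgradient = b - a^T x = 18.0
  y^{k+1} = 0.0 + 0.2*18.0 = 3.6
Step 2: y^k = 3.6, reduced costs: (-15.6, -6.4)
  x^k = (12.0, 12.0), subgradient = b - a^T x = -102.0
  y^{k+1} = 3.6 + 0.2*-102.0 = -16.8
Dual objective at y_2 = -16.8: reduced costs (106.8, 75.2), box minimizer x = (0.0, 0.0)
g(y_2) = b*y + (c1 - a1*y)*x1 + (c2 - a2*y)*x2 = 18*(-16.8) + 106.8*0.0 + 75.2*0.0 = -302.4 + 0.0 + 0.0 = -302.4


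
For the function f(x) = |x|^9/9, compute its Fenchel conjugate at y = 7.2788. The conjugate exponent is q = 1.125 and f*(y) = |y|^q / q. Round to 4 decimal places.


The conjugate exponent q satisfies 1/p + 1/q = 1.
p = 9, so q = 9/(9 - 1) = 1.125
|y|^q = 7.2788^1.125 = 9.3286
f*(7.2788) = 9.3286 / 1.125 = 8.2921


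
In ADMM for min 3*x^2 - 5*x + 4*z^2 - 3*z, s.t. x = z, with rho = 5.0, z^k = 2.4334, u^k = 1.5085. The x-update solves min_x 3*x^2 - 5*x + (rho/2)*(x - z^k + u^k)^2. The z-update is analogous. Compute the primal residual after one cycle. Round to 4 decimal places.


ADMM iteration with rho = 5.0, z^k = 2.4334, u^k = 1.5085
Step 1: x-update.
Minimize 3*x^2 - 5*x + (5.0/2)*(x - 2.4334 + 1.5085)^2
FOC: (2*3 + 5.0)*x = 5 + 5.0*(2.4334 - 1.5085)
x^{k+1} = 0.875
Step 2: z-update.
Minimize 4*z^2 - 3*z + (5.0/2)*(0.875 - z + 1.5085)^2
FOC: (2*4 + 5.0)*z = 3 + 5.0*(0.875 + 1.5085)
z^{k+1} = 1.1475
Step 3: u-update.
u^{k+1} = 1.5085 + 0.875 - 1.1475 = 1.236
Step 4: Primal residual = |0.875 - 1.1475| = 0.2725


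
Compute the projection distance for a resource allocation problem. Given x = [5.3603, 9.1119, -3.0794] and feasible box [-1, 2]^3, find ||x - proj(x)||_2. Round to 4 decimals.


Project each component onto [-1, 2].
clip(5.3603) = 2.0, clip(9.1119) = 2.0, clip(-3.0794) = -1.0
Projection = [2.0, 2.0, -1.0]
Squared diffs: [11.2916, 50.5791, 4.3239]
Distance = sqrt(66.1946) = 8.136


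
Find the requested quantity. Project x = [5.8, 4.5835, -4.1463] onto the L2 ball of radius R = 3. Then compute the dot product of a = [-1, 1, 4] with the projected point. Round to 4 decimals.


Step 1: Compute ||x|| (intermediates to 6 decimals).
||x|| = sqrt(5.8^2 + 4.5835^2 + (-4.1463)^2) = 8.475864
Step 2: Project.
Since ||x|| > R, scale = R/||x|| = 3/8.475864 = 0.353946, proj(x) = scale * x
proj(x) = [2.052887, 1.622311, -1.467566]
Step 3: Dot product.
a^T * proj(x) = -1*2.052887 + 1*1.622311 + 4*(-1.467566) = -6.3008


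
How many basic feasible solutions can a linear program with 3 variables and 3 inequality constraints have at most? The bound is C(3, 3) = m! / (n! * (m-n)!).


Each vertex corresponds to some choice of n active constraints out of m, so the number of vertices is at most C(m, n) = m! / (n!(m-n)!).
m = 3, n = 3
Numerator: 3 * 2 * 1
Denominator: 3! = 6
C(3, 3) = 1


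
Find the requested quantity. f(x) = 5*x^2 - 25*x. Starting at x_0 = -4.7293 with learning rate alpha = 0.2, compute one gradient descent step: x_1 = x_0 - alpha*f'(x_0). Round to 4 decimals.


We compute the gradient at x_0 and apply the update.
f'(x) = 10*x - 25
f'(-4.7293) = 10*-4.7293 - 25 = -72.293
x_1 = -4.7293 - 0.2*-72.293 = 9.7293


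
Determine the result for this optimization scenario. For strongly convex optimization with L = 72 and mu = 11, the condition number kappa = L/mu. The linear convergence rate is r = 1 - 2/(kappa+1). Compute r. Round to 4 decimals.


Step 1: Compute the condition number.
kappa = L/mu = 72/11 = 6.5455
Step 2: Compute the convergence rate.
r = 1 - 2/(kappa + 1) = 1 - 2*mu/(L + mu) = (L - mu)/(L + mu) = 61/83 = 0.7349


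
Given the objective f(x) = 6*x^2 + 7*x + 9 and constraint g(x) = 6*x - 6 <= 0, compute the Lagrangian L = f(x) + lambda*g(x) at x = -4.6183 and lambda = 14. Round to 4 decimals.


Step 1: Evaluate f(x).
f(-4.6183) = 6*(-4.6183)^2 + 7*(-4.6183) + 9 = 104.6441
Step 2: Evaluate g(x).
g(-4.6183) = 6*-4.6183 - 6 = -33.7098
Step 3: Compute Lagrangian.
L = 104.6441 + 14*-33.7098 = -367.2931


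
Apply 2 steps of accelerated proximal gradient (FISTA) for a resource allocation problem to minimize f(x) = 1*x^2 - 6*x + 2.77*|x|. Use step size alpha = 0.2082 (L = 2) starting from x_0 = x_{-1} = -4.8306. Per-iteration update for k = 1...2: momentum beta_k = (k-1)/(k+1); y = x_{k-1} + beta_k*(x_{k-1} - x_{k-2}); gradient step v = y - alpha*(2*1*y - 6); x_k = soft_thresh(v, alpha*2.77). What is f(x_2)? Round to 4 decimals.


FISTA on f(x) = 1*x^2 - 6*x + 2.77*|x|
L = 2, alpha = 0.2082
Iteration 1: beta = 0.0, y = -4.8306 + 0.0*(-4.8306 + 4.8306) = -4.8306
  grad(y) = -15.6612, v = y - alpha*grad = -1.5699
  prox(v) = soft_thresh(-1.5699, 0.5767) = -0.9932
Iteration 2: beta = 0.3333, y = -0.9932 + 0.3333*(-0.9932 + 4.8306) = 0.2859
  grad(y) = -5.4282, v = y - alpha*grad = 1.4161
  prox(v) = soft_thresh(1.4161, 0.5767) = 0.8393
f(x_2) = 1*0.8393^2 - 6*0.8393 + 2.77*|0.8393| = -2.0066


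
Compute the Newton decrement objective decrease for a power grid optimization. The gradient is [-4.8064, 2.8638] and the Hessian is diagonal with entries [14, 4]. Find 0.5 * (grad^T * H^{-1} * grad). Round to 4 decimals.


Step 1: H is diagonal, so H^(-1) * g = [-0.3433, 0.716].
Step 2: g^T H^(-1) g = sum_i g_i^2 / H_ii
  = (-4.8064)^2/14 + (2.8638)^2/4
  = 1.6501 + 2.0503 = 3.7004
Step 3: Objective decrease = 0.5 * g^T H^(-1) g = 1.8502


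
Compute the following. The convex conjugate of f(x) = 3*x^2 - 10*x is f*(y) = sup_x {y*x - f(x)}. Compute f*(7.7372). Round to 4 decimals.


f*(y) = sup_x {y*x - a*x^2 - b*x} = sup_x {(y-b)*x - a*x^2}
FOC: (y - b) - 2a*x = 0 => x* = (y - b)/(2a)
x* = (7.7372 + 10)/(2*3) = 2.9562
f*(7.7372) = (y-b)^2/(4a) = (7.7372 + 10)^2/(4*3)
= 314.6083/12 = 26.2174


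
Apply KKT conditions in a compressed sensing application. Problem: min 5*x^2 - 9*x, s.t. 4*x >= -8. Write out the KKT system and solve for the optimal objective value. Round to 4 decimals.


Step 1: Try lambda = 0 (constraint inactive).
Stationarity: 2*5*x - 9 = 0
x* = 9/(2*5) = 0.9
Check constraint: 4*0.9 = 3.6 >= -8 -- satisfied.
Step 2: Compute optimal value.
f(x*) = 5*0.9^2 - 9*0.9 = -4.05


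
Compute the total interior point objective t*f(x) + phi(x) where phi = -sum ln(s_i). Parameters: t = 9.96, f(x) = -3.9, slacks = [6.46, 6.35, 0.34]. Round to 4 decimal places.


Step 1: Compute log-barrier.
ln values: [1.8656, 1.8485, -1.0788]
phi = -(1.8656 + 1.8485 - 1.0788) = -2.6353
Step 2: Compute augmented objective.
t*f(x) = 9.96*-3.9 = -38.844
Total = -38.844 - 2.6353 = -41.4793


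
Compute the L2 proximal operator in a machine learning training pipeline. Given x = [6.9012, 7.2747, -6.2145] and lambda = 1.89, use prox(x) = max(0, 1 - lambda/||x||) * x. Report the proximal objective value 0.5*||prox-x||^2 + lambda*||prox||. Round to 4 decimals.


Step 1: Compute ||x||.
||x|| = 11.7969
Step 2: Compute scaling factor.
scale = max(0, 1 - 1.89/11.7969) = 0.8398
Step 3: prox(x) = [5.7956, 6.1092, -5.2189]
||prox(x)|| = 9.9069
Step 4: Proximal objective.
0.5*||prox-x||^2 = 1.7861
lambda*||prox|| = 18.724
Total = 20.5102


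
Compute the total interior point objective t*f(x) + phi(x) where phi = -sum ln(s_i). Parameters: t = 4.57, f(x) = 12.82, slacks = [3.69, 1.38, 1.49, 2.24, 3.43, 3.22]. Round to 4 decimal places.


Step 1: Compute log-barrier.
ln values: [1.3056, 0.3221, 0.3988, 0.8065, 1.2326, 1.1694]
phi = -(1.3056 + 0.3221 + 0.3988 + 0.8065 + 1.2326 + 1.1694) = -5.2349
Step 2: Compute augmented objective.
t*f(x) = 4.57*12.82 = 58.5874
Total = 58.5874 - 5.2349 = 53.3525


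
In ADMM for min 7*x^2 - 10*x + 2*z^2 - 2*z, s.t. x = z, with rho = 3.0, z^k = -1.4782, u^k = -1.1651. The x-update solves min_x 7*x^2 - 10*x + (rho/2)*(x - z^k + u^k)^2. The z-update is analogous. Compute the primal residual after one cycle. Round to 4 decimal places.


ADMM iteration with rho = 3.0, z^k = -1.4782, u^k = -1.1651
Step 1: x-update.
Minimize 7*x^2 - 10*x + (3.0/2)*(x + 1.4782 - 1.1651)^2
FOC: (2*7 + 3.0)*x = 10 + 3.0*(-1.4782 + 1.1651)
x^{k+1} = 0.533
Step 2: z-update.
Minimize 2*z^2 - 2*z + (3.0/2)*(0.533 - z - 1.1651)^2
FOC: (2*2 + 3.0)*z = 2 + 3.0*(0.533 - 1.1651)
z^{k+1} = 0.0148
Step 3: u-update.
u^{k+1} = -1.1651 + 0.533 - 0.0148 = -0.6469
Step 4: Primal residual = |0.533 - 0.0148| = 0.5182


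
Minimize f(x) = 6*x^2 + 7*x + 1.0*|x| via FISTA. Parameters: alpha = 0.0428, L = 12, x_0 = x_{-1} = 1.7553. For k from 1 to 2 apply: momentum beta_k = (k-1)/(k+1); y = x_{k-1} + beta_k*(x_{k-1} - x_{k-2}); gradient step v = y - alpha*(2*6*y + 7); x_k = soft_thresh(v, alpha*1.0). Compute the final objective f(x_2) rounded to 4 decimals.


FISTA on f(x) = 6*x^2 + 7*x + 1.0*|x|
L = 12, alpha = 0.0428
Iteration 1: beta = 0.0, y = 1.7553 + 0.0*(1.7553 - 1.7553) = 1.7553
  grad(y) = 28.0636, v = y - alpha*grad = 0.5542
  prox(v) = soft_thresh(0.5542, 0.0428) = 0.5114
Iteration 2: beta = 0.3333, y = 0.5114 + 0.3333*(0.5114 - 1.7553) = 0.0967
  grad(y) = 8.1608, v = y - alpha*grad = -0.2525
  prox(v) = soft_thresh(-0.2525, 0.0428) = -0.2097
f(x_2) = 6*(-0.2097)^2 + 7*(-0.2097) + 1.0*|-0.2097| = -0.9945


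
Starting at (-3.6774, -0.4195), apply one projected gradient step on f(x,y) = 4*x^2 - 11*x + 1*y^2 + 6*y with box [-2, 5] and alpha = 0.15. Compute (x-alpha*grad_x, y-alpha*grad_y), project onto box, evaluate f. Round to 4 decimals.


Step 1: Compute gradient at (-3.6774, -0.4195).
grad_x = 2*4*-3.6774 - 11 = -40.4192
grad_y = 2*1*-0.4195 + 6 = 5.161
Step 2: Gradient step.
x_raw = -3.6774 - 0.15*-40.4192 = 2.3855
y_raw = -0.4195 - 0.15*5.161 = -1.1937
Step 3: Project onto [-2, 5].
x_proj = clip(2.3855) = 2.3855
y_proj = clip(-1.1937) = -1.1937
Step 4: Evaluate f.
f(2.3855, -1.1937) = -9.2153


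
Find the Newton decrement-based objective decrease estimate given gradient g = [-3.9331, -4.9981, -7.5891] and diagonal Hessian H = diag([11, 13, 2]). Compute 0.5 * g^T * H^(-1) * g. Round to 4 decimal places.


Step 1: H is diagonal, so H^(-1) * g = [-0.3576, -0.3845, -3.7946].
Step 2: g^T H^(-1) g = sum_i g_i^2 / H_ii
  = (-3.9331)^2/11 + (-4.9981)^2/13 + (-7.5891)^2/2
  = 1.4063 + 1.9216 + 28.7972 = 32.1251
Step 3: Objective decrease = 0.5 * g^T H^(-1) g = 16.0626


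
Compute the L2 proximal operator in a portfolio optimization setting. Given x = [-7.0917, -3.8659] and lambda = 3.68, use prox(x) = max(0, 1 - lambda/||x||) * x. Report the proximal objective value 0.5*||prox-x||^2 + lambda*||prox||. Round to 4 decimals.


Step 1: Compute ||x||.
||x|| = 8.077
Step 2: Compute scaling factor.
scale = max(0, 1 - 3.68/8.077) = 0.5444
Step 3: prox(x) = [-3.8606, -2.1045]
||prox(x)|| = 4.397
Step 4: Proximal objective.
0.5*||prox-x||^2 = 6.7712
lambda*||prox|| = 16.181
Total = 22.952


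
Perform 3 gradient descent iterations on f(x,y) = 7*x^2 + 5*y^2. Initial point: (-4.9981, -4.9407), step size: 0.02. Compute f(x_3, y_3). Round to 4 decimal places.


Gradient descent on f(x,y) = 7*x^2 + 5*y^2.
Starting point: (-4.9981, -4.9407), alpha = 0.02
Step 1: grad_x = 2*7*-4.9981 = -69.9734, grad_y = 2*5*-4.9407 = -49.407
  x_1 = -4.9981 - 0.02*-69.9734 = -3.5986
  y_1 = -4.9407 - 0.02*-49.407 = -3.9526
Step 2: grad_x = 2*7*-3.5986 = -50.3808, grad_y = 2*5*-3.9526 = -39.5256
  x_2 = -3.5986 - 0.02*-50.3808 = -2.591
  y_2 = -3.9526 - 0.02*-39.5256 = -3.162
Step 3: grad_x = 2*7*-2.591 = -36.2742, grad_y = 2*5*-3.162 = -31.6205
  x_3 = -2.591 - 0.02*-36.2742 = -1.8655
  y_3 = -3.162 - 0.02*-31.6205 = -2.5296
f(-1.8655, -2.5296) = 7*(-1.8655)^2 + 5*(-2.5296)^2 = 56.3568


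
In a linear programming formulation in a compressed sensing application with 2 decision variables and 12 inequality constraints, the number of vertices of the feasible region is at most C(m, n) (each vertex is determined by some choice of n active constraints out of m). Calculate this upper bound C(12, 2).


Each vertex corresponds to some choice of n active constraints out of m, so the number of vertices is at most C(m, n) = m! / (n!(m-n)!).
m = 12, n = 2
Numerator: 12 * 11
Denominator: 2! = 2
C(12, 2) = 66


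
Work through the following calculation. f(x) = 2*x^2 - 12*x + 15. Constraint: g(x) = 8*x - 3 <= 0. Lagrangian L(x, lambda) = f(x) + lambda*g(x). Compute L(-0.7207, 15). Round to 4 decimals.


Step 1: Evaluate f(x).
f(-0.7207) = 2*(-0.7207)^2 - 12*(-0.7207) + 15 = 24.6872
Step 2: Evaluate g(x).
g(-0.7207) = 8*-0.7207 - 3 = -8.7656
Step 3: Compute Lagrangian.
L = 24.6872 + 15*-8.7656 = -106.7968


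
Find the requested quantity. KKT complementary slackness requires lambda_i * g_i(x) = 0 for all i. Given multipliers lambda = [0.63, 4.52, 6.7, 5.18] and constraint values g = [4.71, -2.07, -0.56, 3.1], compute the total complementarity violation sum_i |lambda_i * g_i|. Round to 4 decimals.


KKT complementary slackness check:
lambda_1 * g_1 = 0.63 * 4.71 = 2.9673
lambda_2 * g_2 = 4.52 * -2.07 = -9.3564
lambda_3 * g_3 = 6.7 * -0.56 = -3.752
lambda_4 * g_4 = 5.18 * 3.1 = 16.058
Total violation = 2.9673 + 9.3564 + 3.752 + 16.058 = 32.1337


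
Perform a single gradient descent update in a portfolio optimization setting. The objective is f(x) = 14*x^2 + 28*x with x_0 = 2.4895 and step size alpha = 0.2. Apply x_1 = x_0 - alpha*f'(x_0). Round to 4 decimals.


We compute the gradient at x_0 and apply the update.
f'(x) = 28*x + 28
f'(2.4895) = 28*2.4895 + 28 = 97.706
x_1 = 2.4895 - 0.2*97.706 = -17.0517


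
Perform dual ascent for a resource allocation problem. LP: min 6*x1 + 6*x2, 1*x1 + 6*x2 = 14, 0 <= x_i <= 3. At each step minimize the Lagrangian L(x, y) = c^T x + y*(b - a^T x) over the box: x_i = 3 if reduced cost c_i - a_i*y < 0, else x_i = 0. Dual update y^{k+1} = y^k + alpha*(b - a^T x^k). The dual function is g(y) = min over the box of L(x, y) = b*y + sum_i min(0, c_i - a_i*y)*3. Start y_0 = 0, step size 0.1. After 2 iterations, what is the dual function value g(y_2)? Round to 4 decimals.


Dual ascent for LP: min 6*x1 + 6*x2, 1*x1 + 6*x2 = 14, 0 <= x_i <= 3
Step 1: y^k = 0.0, reduced costs: (6.0, 6.0)
  x^k = (0.0, 0.0), subgradient = b - a^T x = 14.0
  y^{k+1} = 0.0 + 0.1*14.0 = 1.4
Step 2: y^k = 1.4, reduced costs: (4.6, -2.4)
  x^k = (0.0, 3.0), subgradient = b - a^T x = -4.0
  y^{k+1} = 1.4 + 0.1*-4.0 = 1.0
Dual objective at y_2 = 1.0: reduced costs (5.0, 0.0), box minimizer x = (0.0, 0.0)
g(y_2) = b*y + (c1 - a1*y)*x1 + (c2 - a2*y)*x2 = 14*1.0 + 5.0*0.0 + 0.0*0.0 = 14.0 + 0.0 + 0.0 = 14.0


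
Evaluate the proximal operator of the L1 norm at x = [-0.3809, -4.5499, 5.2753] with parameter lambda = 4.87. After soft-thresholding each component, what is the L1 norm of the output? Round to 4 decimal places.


Soft-thresholding with lambda = 4.87:
prox(-0.3809) = sign(-0.3809)*max(|-0.3809| - 4.87, 0) = 0.0
prox(-4.5499) = sign(-4.5499)*max(|-4.5499| - 4.87, 0) = 0.0
prox(5.2753) = sign(5.2753)*max(|5.2753| - 4.87, 0) = 0.4053
prox(x) = [0.0, 0.0, 0.4053]
||prox(x)||_1 = 0.0 + 0.0 + 0.4053 = 0.4053


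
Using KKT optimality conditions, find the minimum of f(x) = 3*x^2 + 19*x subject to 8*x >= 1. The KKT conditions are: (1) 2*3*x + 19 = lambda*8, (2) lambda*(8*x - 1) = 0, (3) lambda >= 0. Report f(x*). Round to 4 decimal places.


Step 1: Try lambda = 0 (constraint inactive).
x_unc = -19/(2*3) = -3.1667
Check: 8*-3.1667 = -25.3336 < 1 -- violated!
Step 2: Constraint must be active: 8*x = 1
x* = 1/8 = 0.125
lambda = (2*3*0.125 + 19)/8 = 2.4688
Step 3: Compute optimal value.
f(x*) = 3*0.125^2 + 19*0.125 = 2.4219


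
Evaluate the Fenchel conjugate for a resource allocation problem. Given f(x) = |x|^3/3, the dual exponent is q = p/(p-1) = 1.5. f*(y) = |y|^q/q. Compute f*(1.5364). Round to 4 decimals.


The conjugate exponent q satisfies 1/p + 1/q = 1.
p = 3, so q = 3/(3 - 1) = 1.5
|y|^q = 1.5364^1.5 = 1.9044
f*(1.5364) = 1.9044 / 1.5 = 1.2696


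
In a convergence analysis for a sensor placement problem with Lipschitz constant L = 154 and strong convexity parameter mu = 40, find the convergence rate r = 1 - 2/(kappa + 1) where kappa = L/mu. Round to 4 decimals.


Step 1: Compute the condition number.
kappa = L/mu = 154/40 = 3.85
Step 2: Compute the convergence rate.
r = 1 - 2/(kappa + 1) = 1 - 2*mu/(L + mu) = (L - mu)/(L + mu) = 114/194 = 0.5876


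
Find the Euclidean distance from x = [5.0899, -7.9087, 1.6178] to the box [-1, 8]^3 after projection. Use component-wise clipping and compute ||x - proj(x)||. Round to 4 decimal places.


Project each component onto [-1, 8].
clip(5.0899) = 5.0899, clip(-7.9087) = -1.0, clip(1.6178) = 1.6178
Projection = [5.0899, -1.0, 1.6178]
Squared diffs: [0.0, 47.7301, 0.0]
Distance = sqrt(47.7301) = 6.9087


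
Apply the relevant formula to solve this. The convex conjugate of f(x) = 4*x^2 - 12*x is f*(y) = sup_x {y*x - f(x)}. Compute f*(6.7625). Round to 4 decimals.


f*(y) = sup_x {y*x - a*x^2 - b*x} = sup_x {(y-b)*x - a*x^2}
FOC: (y - b) - 2a*x = 0 => x* = (y - b)/(2a)
x* = (6.7625 + 12)/(2*4) = 2.3453
f*(6.7625) = (y-b)^2/(4a) = (6.7625 + 12)^2/(4*4)
= 352.0314/16 = 22.002


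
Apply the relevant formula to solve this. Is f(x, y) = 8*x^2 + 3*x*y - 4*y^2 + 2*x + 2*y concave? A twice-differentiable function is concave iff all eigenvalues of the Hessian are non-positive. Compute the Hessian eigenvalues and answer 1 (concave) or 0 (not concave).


The Hessian of f(x,y) = 8*x^2 + 3*x*y - 4*y^2 + 2*x + 2*y is:
H = [[16, 3], [3, -8]]
Trace = 16 - 8 = 8
Determinant = 16*-8 - (3)^2 = -137
Discriminant = (8)^2 - 4*-137 = 612.0
Eigenvalues: lambda_1 = -8.3693, lambda_2 = 16.3693
The function is not concave.

0


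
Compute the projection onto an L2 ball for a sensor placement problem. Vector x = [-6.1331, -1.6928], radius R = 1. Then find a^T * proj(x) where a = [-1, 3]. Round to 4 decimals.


Step 1: Compute ||x|| (intermediates to 6 decimals).
||x|| = sqrt((-6.1331)^2 + (-1.6928)^2) = 6.362428
Step 2: Project.
Since ||x|| > R, scale = R/||x|| = 1/6.362428 = 0.157173, proj(x) = scale * x
proj(x) = [-0.963958, -0.266062]
Step 3: Dot product.
a^T * proj(x) = -1*(-0.963958) + 3*(-0.266062) = 0.1658


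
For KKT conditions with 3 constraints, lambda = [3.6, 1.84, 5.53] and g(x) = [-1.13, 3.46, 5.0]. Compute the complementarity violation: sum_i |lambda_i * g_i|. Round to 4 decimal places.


KKT complementary slackness check:
lambda_1 * g_1 = 3.6 * -1.13 = -4.068
lambda_2 * g_2 = 1.84 * 3.46 = 6.3664
lambda_3 * g_3 = 5.53 * 5.0 = 27.65
Total violation = 4.068 + 6.3664 + 27.65 = 38.0844


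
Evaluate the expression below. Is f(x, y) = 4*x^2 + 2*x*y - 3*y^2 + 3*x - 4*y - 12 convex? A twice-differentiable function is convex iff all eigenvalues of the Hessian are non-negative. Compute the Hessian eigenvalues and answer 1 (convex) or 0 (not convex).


The Hessian of f(x,y) = 4*x^2 + 2*x*y - 3*y^2 + 3*x - 4*y - 12 is:
H = [[8, 2], [2, -6]]
Trace = 8 - 6 = 2
Determinant = 8*-6 - (2)^2 = -52
Discriminant = (2)^2 - 4*-52 = 212.0
Eigenvalues: lambda_1 = -6.2801, lambda_2 = 8.2801
The function is not convex.

0


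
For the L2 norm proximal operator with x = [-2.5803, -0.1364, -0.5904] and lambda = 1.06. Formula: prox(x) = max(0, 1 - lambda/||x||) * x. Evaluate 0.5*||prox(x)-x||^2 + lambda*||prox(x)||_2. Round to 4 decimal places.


Step 1: Compute ||x||.
||x|| = 2.6505
Step 2: Compute scaling factor.
scale = max(0, 1 - 1.06/2.6505) = 0.6001
Step 3: prox(x) = [-1.5484, -0.0819, -0.3543]
||prox(x)|| = 1.5905
Step 4: Proximal objective.
0.5*||prox-x||^2 = 0.5618
lambda*||prox|| = 1.6859
Total = 2.2477


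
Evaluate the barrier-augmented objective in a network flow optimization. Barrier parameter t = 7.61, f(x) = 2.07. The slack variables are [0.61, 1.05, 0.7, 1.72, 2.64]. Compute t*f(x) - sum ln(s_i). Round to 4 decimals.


Step 1: Compute log-barrier.
ln values: [-0.4943, 0.0488, -0.3567, 0.5423, 0.9708]
phi = -(-0.4943 + 0.0488 - 0.3567 + 0.5423 + 0.9708) = -0.7109
Step 2: Compute augmented objective.
t*f(x) = 7.61*2.07 = 15.7527
Total = 15.7527 - 0.7109 = 15.0418


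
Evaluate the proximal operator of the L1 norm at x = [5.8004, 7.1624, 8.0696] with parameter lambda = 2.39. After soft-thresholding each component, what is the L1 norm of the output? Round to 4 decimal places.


Soft-thresholding with lambda = 2.39:
prox(5.8004) = sign(5.8004)*max(|5.8004| - 2.39, 0) = 3.4104
prox(7.1624) = sign(7.1624)*max(|7.1624| - 2.39, 0) = 4.7724
prox(8.0696) = sign(8.0696)*max(|8.0696| - 2.39, 0) = 5.6796
prox(x) = [3.4104, 4.7724, 5.6796]
||prox(x)||_1 = 3.4104 + 4.7724 + 5.6796 = 13.8624


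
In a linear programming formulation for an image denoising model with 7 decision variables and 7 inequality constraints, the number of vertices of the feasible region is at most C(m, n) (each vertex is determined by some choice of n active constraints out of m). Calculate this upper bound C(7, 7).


Each vertex corresponds to some choice of n active constraints out of m, so the number of vertices is at most C(m, n) = m! / (n!(m-n)!).
m = 7, n = 7
Numerator: 7 * 6 * 5 * 4 * 3 * 2 * 1
Denominator: 7! = 5040
C(7, 7) = 1


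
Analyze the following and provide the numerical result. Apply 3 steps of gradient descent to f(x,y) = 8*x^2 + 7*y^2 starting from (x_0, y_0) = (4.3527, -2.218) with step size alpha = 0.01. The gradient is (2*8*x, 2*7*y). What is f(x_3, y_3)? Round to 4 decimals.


Gradient descent on f(x,y) = 8*x^2 + 7*y^2.
Starting point: (4.3527, -2.218), alpha = 0.01
Step 1: grad_x = 2*8*4.3527 = 69.6432, grad_y = 2*7*-2.218 = -31.052
  x_1 = 4.3527 - 0.01*69.6432 = 3.6563
  y_1 = -2.218 - 0.01*-31.052 = -1.9075
Step 2: grad_x = 2*8*3.6563 = 58.5003, grad_y = 2*7*-1.9075 = -26.7047
  x_2 = 3.6563 - 0.01*58.5003 = 3.0713
  y_2 = -1.9075 - 0.01*-26.7047 = -1.6404
Step 3: grad_x = 2*8*3.0713 = 49.1402, grad_y = 2*7*-1.6404 = -22.9661
  x_3 = 3.0713 - 0.01*49.1402 = 2.5799
  y_3 = -1.6404 - 0.01*-22.9661 = -1.4108
f(2.5799, -1.4108) = 8*2.5799^2 + 7*(-1.4108)^2 = 67.1775


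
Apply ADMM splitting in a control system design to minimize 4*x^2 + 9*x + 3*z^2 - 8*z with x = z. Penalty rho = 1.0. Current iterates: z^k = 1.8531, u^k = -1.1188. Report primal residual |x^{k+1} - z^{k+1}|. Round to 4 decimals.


ADMM iteration with rho = 1.0, z^k = 1.8531, u^k = -1.1188
Step 1: x-update.
Minimize 4*x^2 + 9*x + (1.0/2)*(x - 1.8531 - 1.1188)^2
FOC: (2*4 + 1.0)*x = -9 + 1.0*(1.8531 + 1.1188)
x^{k+1} = -0.6698
Step 2: z-update.
Minimize 3*z^2 - 8*z + (1.0/2)*(-0.6698 - z - 1.1188)^2
FOC: (2*3 + 1.0)*z = 8 + 1.0*(-0.6698 - 1.1188)
z^{k+1} = 0.8873
Step 3: u-update.
u^{k+1} = -1.1188 - 0.6698 - 0.8873 = -2.6759
Step 4: Primal residual = |-0.6698 - 0.8873| = 1.5571


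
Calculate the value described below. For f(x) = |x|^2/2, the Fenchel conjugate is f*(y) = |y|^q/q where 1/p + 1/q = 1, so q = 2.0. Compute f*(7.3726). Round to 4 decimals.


The conjugate exponent q satisfies 1/p + 1/q = 1.
p = 2, so q = 2/(2 - 1) = 2.0
|y|^q = 7.3726^2.0 = 54.3552
f*(7.3726) = 54.3552 / 2.0 = 27.1776


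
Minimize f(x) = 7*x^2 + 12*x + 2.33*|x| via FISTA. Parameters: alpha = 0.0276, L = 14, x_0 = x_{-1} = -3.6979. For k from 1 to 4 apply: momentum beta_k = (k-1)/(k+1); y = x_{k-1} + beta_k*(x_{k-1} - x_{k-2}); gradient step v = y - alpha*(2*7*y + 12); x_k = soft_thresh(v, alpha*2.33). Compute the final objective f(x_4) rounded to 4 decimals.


FISTA on f(x) = 7*x^2 + 12*x + 2.33*|x|
L = 14, alpha = 0.0276
Iteration 1: beta = 0.0, y = -3.6979 + 0.0*(-3.6979 + 3.6979) = -3.6979
  grad(y) = -39.7706, v = y - alpha*grad = -2.6002
  prox(v) = soft_thresh(-2.6002, 0.0643) = -2.5359
Iteration 2: beta = 0.3333, y = -2.5359 + 0.3333*(-2.5359 + 3.6979) = -2.1486
  grad(y) = -18.0804, v = y - alpha*grad = -1.6496
  prox(v) = soft_thresh(-1.6496, 0.0643) = -1.5853
Iteration 3: beta = 0.5, y = -1.5853 + 0.5*(-1.5853 + 2.5359) = -1.1099
  grad(y) = -3.5392, v = y - alpha*grad = -1.0123
  prox(v) = soft_thresh(-1.0123, 0.0643) = -0.948
Iteration 4: beta = 0.6, y = -0.948 + 0.6*(-0.948 + 1.5853) = -0.5656
  grad(y) = 4.0821, v = y - alpha*grad = -0.6782
  prox(v) = soft_thresh(-0.6782, 0.0643) = -0.6139
f(x_4) = 7*(-0.6139)^2 + 12*(-0.6139) + 2.33*|-0.6139| = -3.2983


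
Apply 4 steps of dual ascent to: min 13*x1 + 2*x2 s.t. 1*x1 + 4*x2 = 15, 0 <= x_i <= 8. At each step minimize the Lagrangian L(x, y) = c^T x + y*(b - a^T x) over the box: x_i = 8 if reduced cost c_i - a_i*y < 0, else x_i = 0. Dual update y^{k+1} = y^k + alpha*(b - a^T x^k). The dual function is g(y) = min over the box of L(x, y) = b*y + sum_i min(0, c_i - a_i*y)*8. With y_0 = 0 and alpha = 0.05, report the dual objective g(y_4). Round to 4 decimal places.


Dual ascent for LP: min 13*x1 + 2*x2, 1*x1 + 4*x2 = 15, 0 <= x_i <= 8
Step 1: y^k = 0.0, reduced costs: (13.0, 2.0)
  x^k = (0.0, 0.0), subgradient = b - a^T x = 15.0
  y^{k+1} = 0.0 + 0.05*15.0 = 0.75
Step 2: y^k = 0.75, reduced costs: (12.25, -1.0)
  x^k = (0.0, 8.0), subgradient = b - a^T x = -17.0
  y^{k+1} = 0.75 + 0.05*-17.0 = -0.1
Step 3: y^k = -0.1, reduced costs: (13.1, 2.4)
  x^k = (0.0, 0.0), subgradient = b - a^T x = 15.0
  y^{k+1} = -0.1 + 0.05*15.0 = 0.65
Step 4: y^k = 0.65, reduced costs: (12.35, -0.6)
  x^k = (0.0, 8.0), subgradient = b - a^T x = -17.0
  y^{k+1} = 0.65 + 0.05*-17.0 = -0.2
Dual objective at y_4 = -0.2: reduced costs (13.2, 2.8), box minimizer x = (0.0, 0.0)
g(y_4) = b*y + (c1 - a1*y)*x1 + (c2 - a2*y)*x2 = 15*(-0.2) + 13.2*0.0 + 2.8*0.0 = -3.0 + 0.0 + 0.0 = -3.0


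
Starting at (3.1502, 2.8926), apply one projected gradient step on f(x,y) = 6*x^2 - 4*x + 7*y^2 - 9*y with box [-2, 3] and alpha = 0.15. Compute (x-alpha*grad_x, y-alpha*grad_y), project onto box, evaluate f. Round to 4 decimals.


Step 1: Compute gradient at (3.1502, 2.8926).
grad_x = 2*6*3.1502 - 4 = 33.8024
grad_y = 2*7*2.8926 - 9 = 31.4964
Step 2: Gradient step.
x_raw = 3.1502 - 0.15*33.8024 = -1.9202
y_raw = 2.8926 - 0.15*31.4964 = -1.8319
Step 3: Project onto [-2, 3].
x_proj = clip(-1.9202) = -1.9202
y_proj = clip(-1.8319) = -1.8319
Step 4: Evaluate f.
f(-1.9202, -1.8319) = 69.7794


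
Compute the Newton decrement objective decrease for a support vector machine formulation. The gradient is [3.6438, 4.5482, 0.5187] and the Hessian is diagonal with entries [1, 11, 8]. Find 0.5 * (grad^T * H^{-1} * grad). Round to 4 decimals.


Step 1: H is diagonal, so H^(-1) * g = [3.6438, 0.4135, 0.0648].
Step 2: g^T H^(-1) g = sum_i g_i^2 / H_ii
  = (3.6438)^2/1 + (4.5482)^2/11 + (0.5187)^2/8
  = 13.2773 + 1.8806 + 0.0336 = 15.1915
Step 3: Objective decrease = 0.5 * g^T H^(-1) g = 7.5957


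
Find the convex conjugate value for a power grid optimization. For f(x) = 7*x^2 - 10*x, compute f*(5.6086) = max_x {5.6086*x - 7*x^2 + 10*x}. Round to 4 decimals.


f*(y) = sup_x {y*x - a*x^2 - b*x} = sup_x {(y-b)*x - a*x^2}
FOC: (y - b) - 2a*x = 0 => x* = (y - b)/(2a)
x* = (5.6086 + 10)/(2*7) = 1.1149
f*(5.6086) = (y-b)^2/(4a) = (5.6086 + 10)^2/(4*7)
= 243.6284/28 = 8.701


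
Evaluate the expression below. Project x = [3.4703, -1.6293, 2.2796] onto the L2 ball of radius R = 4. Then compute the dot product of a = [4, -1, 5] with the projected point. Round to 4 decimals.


Step 1: Compute ||x|| (intermediates to 6 decimals).
||x|| = sqrt(3.4703^2 + (-1.6293)^2 + 2.2796^2) = 4.460289
Step 2: Project.
Since ||x|| > R, scale = R/||x|| = 4/4.460289 = 0.896803, proj(x) = scale * x
proj(x) = [3.112175, -1.461161, 2.044352]
Step 3: Dot product.
a^T * proj(x) = 4*3.112175 - 1*(-1.461161) + 5*2.044352 = 24.1316


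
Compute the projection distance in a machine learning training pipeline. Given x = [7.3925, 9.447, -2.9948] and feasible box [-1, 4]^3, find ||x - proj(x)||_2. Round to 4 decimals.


Project each component onto [-1, 4].
clip(7.3925) = 4.0, clip(9.447) = 4.0, clip(-2.9948) = -1.0
Projection = [4.0, 4.0, -1.0]
Squared diffs: [11.5091, 29.6698, 3.9792]
Distance = sqrt(45.1581) = 6.72


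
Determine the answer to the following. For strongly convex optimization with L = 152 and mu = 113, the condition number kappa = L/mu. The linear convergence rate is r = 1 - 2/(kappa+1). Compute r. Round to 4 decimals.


Step 1: Compute the condition number.
kappa = L/mu = 152/113 = 1.3451
Step 2: Compute the convergence rate.
r = 1 - 2/(kappa + 1) = 1 - 2*mu/(L + mu) = (L - mu)/(L + mu) = 39/265 = 0.1472


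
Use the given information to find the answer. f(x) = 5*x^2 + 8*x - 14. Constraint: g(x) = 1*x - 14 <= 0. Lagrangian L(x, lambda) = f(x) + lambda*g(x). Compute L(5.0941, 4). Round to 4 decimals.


Step 1: Evaluate f(x).
f(5.0941) = 5*5.0941^2 + 8*5.0941 - 14 = 156.5021
Step 2: Evaluate g(x).
g(5.0941) = 1*5.0941 - 14 = -8.9059
Step 3: Compute Lagrangian.
L = 156.5021 + 4*-8.9059 = 120.8785


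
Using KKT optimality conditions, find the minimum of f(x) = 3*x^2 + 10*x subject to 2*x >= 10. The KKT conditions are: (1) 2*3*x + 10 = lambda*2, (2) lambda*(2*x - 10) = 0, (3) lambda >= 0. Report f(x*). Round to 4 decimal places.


Step 1: Try lambda = 0 (constraint inactive).
x_unc = -10/(2*3) = -1.6667
Check: 2*-1.6667 = -3.3334 < 10 -- violated!
Step 2: Constraint must be active: 2*x = 10
x* = 10/2 = 5.0
lambda = (2*3*5.0 + 10)/2 = 20.0
Step 3: Compute optimal value.
f(x*) = 3*5.0^2 + 10*5.0 = 125.0


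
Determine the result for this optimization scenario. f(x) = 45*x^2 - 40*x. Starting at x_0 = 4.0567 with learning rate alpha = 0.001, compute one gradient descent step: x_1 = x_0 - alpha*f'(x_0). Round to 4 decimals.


We compute the gradient at x_0 and apply the update.
f'(x) = 90*x - 40
f'(4.0567) = 90*4.0567 - 40 = 325.103
x_1 = 4.0567 - 0.001*325.103 = 3.7316


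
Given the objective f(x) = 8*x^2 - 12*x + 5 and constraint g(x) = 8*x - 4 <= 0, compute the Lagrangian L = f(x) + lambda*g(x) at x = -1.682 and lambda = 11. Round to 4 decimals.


Step 1: Evaluate f(x).
f(-1.682) = 8*(-1.682)^2 - 12*(-1.682) + 5 = 47.817
Step 2: Evaluate g(x).
g(-1.682) = 8*-1.682 - 4 = -17.456
Step 3: Compute Lagrangian.
L = 47.817 + 11*-17.456 = -144.199


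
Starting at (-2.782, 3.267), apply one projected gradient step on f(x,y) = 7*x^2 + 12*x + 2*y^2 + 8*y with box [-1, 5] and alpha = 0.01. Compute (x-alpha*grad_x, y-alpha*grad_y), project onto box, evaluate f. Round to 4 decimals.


Step 1: Compute gradient at (-2.782, 3.267).
grad_x = 2*7*-2.782 + 12 = -26.948
grad_y = 2*2*3.267 + 8 = 21.068
Step 2: Gradient step.
x_raw = -2.782 - 0.01*-26.948 = -2.5125
y_raw = 3.267 - 0.01*21.068 = 3.0563
Step 3: Project onto [-1, 5].
x_proj = clip(-2.5125) = -1.0
y_proj = clip(3.0563) = 3.0563
Step 4: Evaluate f.
f(-1.0, 3.0563) = 38.1327


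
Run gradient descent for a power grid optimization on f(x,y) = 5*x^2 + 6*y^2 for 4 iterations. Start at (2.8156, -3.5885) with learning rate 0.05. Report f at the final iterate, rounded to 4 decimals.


Gradient descent on f(x,y) = 5*x^2 + 6*y^2.
Starting point: (2.8156, -3.5885), alpha = 0.05
Step 1: grad_x = 2*5*2.8156 = 28.156, grad_y = 2*6*-3.5885 = -43.062
  x_1 = 2.8156 - 0.05*28.156 = 1.4078
  y_1 = -3.5885 - 0.05*-43.062 = -1.4354
Step 2: grad_x = 2*5*1.4078 = 14.078, grad_y = 2*6*-1.4354 = -17.2248
  x_2 = 1.4078 - 0.05*14.078 = 0.7039
  y_2 = -1.4354 - 0.05*-17.2248 = -0.5742
Step 3: grad_x = 2*5*0.7039 = 7.039, grad_y = 2*6*-0.5742 = -6.8899
  x_3 = 0.7039 - 0.05*7.039 = 0.352
  y_3 = -0.5742 - 0.05*-6.8899 = -0.2297
Step 4: grad_x = 2*5*0.352 = 3.5195, grad_y = 2*6*-0.2297 = -2.756
  x_4 = 0.352 - 0.05*3.5195 = 0.176
  y_4 = -0.2297 - 0.05*-2.756 = -0.0919
f(0.176, -0.0919) = 5*0.176^2 + 6*(-0.0919)^2 = 0.2055


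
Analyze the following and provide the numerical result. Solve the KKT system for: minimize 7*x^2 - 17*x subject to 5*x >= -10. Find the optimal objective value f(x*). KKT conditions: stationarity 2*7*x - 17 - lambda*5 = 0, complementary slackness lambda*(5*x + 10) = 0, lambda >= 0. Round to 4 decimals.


Step 1: Try lambda = 0 (constraint inactive).
Stationarity: 2*7*x - 17 = 0
x* = 17/(2*7) = 17/14 = 1.2143 (rounded; the exact value 17/14 is used below)
Check constraint: 5*1.2143 = 6.0715 >= -10 -- satisfied.
Step 2: Compute optimal value.
f(x*) = 7*(17/14)^2 - 17*(17/14) = -10.3214


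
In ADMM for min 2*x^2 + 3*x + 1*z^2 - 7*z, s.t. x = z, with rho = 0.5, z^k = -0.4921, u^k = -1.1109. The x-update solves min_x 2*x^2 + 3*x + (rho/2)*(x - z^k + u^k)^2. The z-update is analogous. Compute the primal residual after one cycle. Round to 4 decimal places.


ADMM iteration with rho = 0.5, z^k = -0.4921, u^k = -1.1109
Step 1: x-update.
Minimize 2*x^2 + 3*x + (0.5/2)*(x + 0.4921 - 1.1109)^2
FOC: (2*2 + 0.5)*x = -3 + 0.5*(-0.4921 + 1.1109)
x^{k+1} = -0.5979
Step 2: z-update.
Minimize 1*z^2 - 7*z + (0.5/2)*(-0.5979 - z - 1.1109)^2
FOC: (2*1 + 0.5)*z = 7 + 0.5*(-0.5979 - 1.1109)
z^{k+1} = 2.4582
Step 3: u-update.
u^{k+1} = -1.1109 - 0.5979 - 2.4582 = -4.167
Step 4: Primal residual = |-0.5979 - 2.4582| = 3.0561


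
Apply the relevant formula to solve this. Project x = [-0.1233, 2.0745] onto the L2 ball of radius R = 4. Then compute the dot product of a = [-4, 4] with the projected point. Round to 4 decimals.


Step 1: Compute ||x|| (intermediates to 6 decimals).
||x|| = sqrt((-0.1233)^2 + 2.0745^2) = 2.078161
Step 2: Project.
Since ||x|| <= R, proj = x (no scaling needed).
proj(x) = [-0.1233, 2.0745]
Step 3: Dot product.
a^T * proj(x) = -4*(-0.1233) + 4*2.0745 = 8.7912


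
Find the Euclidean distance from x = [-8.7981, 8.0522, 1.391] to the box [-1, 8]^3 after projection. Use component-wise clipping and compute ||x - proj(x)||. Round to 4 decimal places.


Project each component onto [-1, 8].
clip(-8.7981) = -1.0, clip(8.0522) = 8.0, clip(1.391) = 1.391
Projection = [-1.0, 8.0, 1.391]
Squared diffs: [60.8104, 0.0027, 0.0]
Distance = sqrt(60.8131) = 7.7983


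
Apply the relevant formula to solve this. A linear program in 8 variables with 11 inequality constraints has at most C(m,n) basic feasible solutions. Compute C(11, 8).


Each vertex corresponds to some choice of n active constraints out of m, so the number of vertices is at most C(m, n) = m! / (n!(m-n)!).
m = 11, n = 8
Numerator: 11 * 10 * 9 * 8 * 7 * 6 * 5 * 4
Denominator: 8! = 40320
C(11, 8) = 165


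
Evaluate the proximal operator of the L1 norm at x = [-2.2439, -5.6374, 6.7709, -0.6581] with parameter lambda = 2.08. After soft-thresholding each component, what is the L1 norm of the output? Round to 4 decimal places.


Soft-thresholding with lambda = 2.08:
prox(-2.2439) = sign(-2.2439)*max(|-2.2439| - 2.08, 0) = -0.1639
prox(-5.6374) = sign(-5.6374)*max(|-5.6374| - 2.08, 0) = -3.5574
prox(6.7709) = sign(6.7709)*max(|6.7709| - 2.08, 0) = 4.6909
prox(-0.6581) = sign(-0.6581)*max(|-0.6581| - 2.08, 0) = 0.0
prox(x) = [-0.1639, -3.5574, 4.6909, 0.0]
||prox(x)||_1 = 0.1639 + 3.5574 + 4.6909 + 0.0 = 8.4122


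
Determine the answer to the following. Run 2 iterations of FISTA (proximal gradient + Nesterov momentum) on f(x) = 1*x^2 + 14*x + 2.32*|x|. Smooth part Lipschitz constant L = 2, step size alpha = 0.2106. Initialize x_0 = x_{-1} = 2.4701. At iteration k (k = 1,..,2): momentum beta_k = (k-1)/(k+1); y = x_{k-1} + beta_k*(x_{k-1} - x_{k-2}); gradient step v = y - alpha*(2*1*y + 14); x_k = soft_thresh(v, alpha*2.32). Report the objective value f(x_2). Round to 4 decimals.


FISTA on f(x) = 1*x^2 + 14*x + 2.32*|x|
L = 2, alpha = 0.2106
Iteration 1: beta = 0.0, y = 2.4701 + 0.0*(2.4701 - 2.4701) = 2.4701
  grad(y) = 18.9402, v = y - alpha*grad = -1.5187
  prox(v) = soft_thresh(-1.5187, 0.4886) = -1.0301
Iteration 2: beta = 0.3333, y = -1.0301 + 0.3333*(-1.0301 - 2.4701) = -2.1969
  grad(y) = 9.6063, v = y - alpha*grad = -4.2199
  prox(v) = soft_thresh(-4.2199, 0.4886) = -3.7313
f(x_2) = 1*(-3.7313)^2 + 14*(-3.7313) + 2.32*|-3.7313| = -29.6592


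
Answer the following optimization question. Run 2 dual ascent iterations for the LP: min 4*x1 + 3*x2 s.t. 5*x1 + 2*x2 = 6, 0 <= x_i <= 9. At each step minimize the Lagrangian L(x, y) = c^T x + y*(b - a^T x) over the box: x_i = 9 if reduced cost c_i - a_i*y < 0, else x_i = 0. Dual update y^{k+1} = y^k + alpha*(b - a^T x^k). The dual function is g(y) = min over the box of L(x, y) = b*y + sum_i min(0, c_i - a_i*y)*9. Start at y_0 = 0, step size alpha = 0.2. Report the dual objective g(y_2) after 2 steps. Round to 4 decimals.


Dual ascent for LP: min 4*x1 + 3*x2, 5*x1 + 2*x2 = 6, 0 <= x_i <= 9
Step 1: y^k = 0.0, reduced costs: (4.0, 3.0)
  x^k = (0.0, 0.0), subgradient = b - a^T x = 6.0
  y^{k+1} = 0.0 + 0.2*6.0 = 1.2
Step 2: y^k = 1.2, reduced costs: (-2.0, 0.6)
  x^k = (9.0, 0.0), subgradient = b - a^T x = -39.0
  y^{k+1} = 1.2 + 0.2*-39.0 = -6.6
Dual objective at y_2 = -6.6: reduced costs (37.0, 16.2), box minimizer x = (0.0, 0.0)
g(y_2) = b*y + (c1 - a1*y)*x1 + (c2 - a2*y)*x2 = 6*(-6.6) + 37.0*0.0 + 16.2*0.0 = -39.6 + 0.0 + 0.0 = -39.6
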